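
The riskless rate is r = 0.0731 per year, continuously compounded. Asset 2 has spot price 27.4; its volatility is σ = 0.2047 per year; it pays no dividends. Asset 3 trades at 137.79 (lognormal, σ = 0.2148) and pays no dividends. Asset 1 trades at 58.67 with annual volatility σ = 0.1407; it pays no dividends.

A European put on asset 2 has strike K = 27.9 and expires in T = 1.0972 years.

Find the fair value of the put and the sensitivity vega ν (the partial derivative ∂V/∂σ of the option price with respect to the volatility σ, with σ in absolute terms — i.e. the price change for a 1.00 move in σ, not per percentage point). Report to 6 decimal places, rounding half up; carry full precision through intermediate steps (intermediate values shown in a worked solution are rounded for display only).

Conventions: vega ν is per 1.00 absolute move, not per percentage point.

price = 1.537865
ν = 10.582566

σ√T = 0.2047·√1.0972 = 0.214418
d₁ = (ln(S/K) + (r+σ²/2)T) / (σ√T) = (ln(27.4/27.9) + (0.0731+0.2047²/2)·1.0972) / 0.214418 = (-0.018084 + 0.103193) / 0.214418 = 0.396931
d₂ = d₁ − σ√T = 0.396931 − 0.214418 = 0.182514
e^{−rT} = 0.922927
N(−d₁) = 0.345709,  N(−d₂) = 0.427590
Put price V = K·e^{−rT}·N(−d₂) − S·N(−d₁) = 11.010292 − 9.472428 = 1.537865
φ(d₁) = (1/√(2π))·e^{−d₁²/2} = 0.368721
ν = S·φ(d₁)·√T = 10.582566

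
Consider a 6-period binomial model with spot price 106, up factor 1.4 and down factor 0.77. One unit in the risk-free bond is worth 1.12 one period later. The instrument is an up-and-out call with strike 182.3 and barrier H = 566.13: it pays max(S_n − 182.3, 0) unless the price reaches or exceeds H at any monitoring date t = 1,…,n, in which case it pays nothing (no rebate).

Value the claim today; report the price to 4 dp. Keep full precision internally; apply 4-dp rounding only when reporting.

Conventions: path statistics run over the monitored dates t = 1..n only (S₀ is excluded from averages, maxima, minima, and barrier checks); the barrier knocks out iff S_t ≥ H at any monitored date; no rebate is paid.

price = 23.7492

Set p* = 0.5556 (from d < R < u); the path-dependent value is the discounted p*-expectation over all price paths.
Enumerate all 2^6 = 64 price paths (U = up ×1.4, D = down ×0.77); each path with k up-moves has probability p*^k·(1−p*)^(6−k).
DDDDDD: M=81.6200, payoff=0.0000, prob=0.007707
UDDDDD: M=148.4000, payoff=0.0000, prob=0.009634
DUDDDD: M=114.2680, payoff=0.0000, prob=0.009634
UUDDDD: M=207.7600, payoff=0.0000, prob=0.012043
DDUDDD: M=87.9864, payoff=0.0000, prob=0.009634
UDUDDD: M=159.9752, payoff=0.0000, prob=0.012043
DUUDDD: M=159.9752, payoff=0.0000, prob=0.012043
UUUDDD: M=290.8640, payoff=0.0000, prob=0.015053
DDDUDD: M=81.6200, payoff=0.0000, prob=0.009634
UDDUDD: M=148.4000, payoff=0.0000, prob=0.012043
DUDUDD: M=123.1809, payoff=0.0000, prob=0.012043
UUDUDD: M=223.9653, payoff=0.0000, prob=0.015053
DDUUDD: M=123.1809, payoff=0.0000, prob=0.012043
UDUUDD: M=223.9653, payoff=0.0000, prob=0.015053
DUUUDD: M=223.9653, payoff=0.0000, prob=0.015053
UUUUDD: M=407.2096, payoff=59.1346, prob=0.018817
DDDDUD: M=81.6200, payoff=0.0000, prob=0.009634
UDDDUD: M=148.4000, payoff=0.0000, prob=0.012043
DUDDUD: M=114.2680, payoff=0.0000, prob=0.012043
UUDDUD: M=207.7600, payoff=0.0000, prob=0.015053
DDUDUD: M=94.8493, payoff=0.0000, prob=0.012043
UDUDUD: M=172.4533, payoff=0.0000, prob=0.015053
DUUDUD: M=172.4533, payoff=0.0000, prob=0.015053
UUUDUD: M=313.5514, payoff=59.1346, prob=0.018817
DDDUUD: M=94.8493, payoff=0.0000, prob=0.012043
UDDUUD: M=172.4533, payoff=0.0000, prob=0.015053
DUDUUD: M=172.4533, payoff=0.0000, prob=0.015053
UUDUUD: M=313.5514, payoff=59.1346, prob=0.018817
DDUUUD: M=172.4533, payoff=0.0000, prob=0.015053
UDUUUD: M=313.5514, payoff=59.1346, prob=0.018817
DUUUUD: M=313.5514, payoff=59.1346, prob=0.018817
UUUUUD: M=570.0934, payoff=0.0000, prob=0.023521
DDDDDU: M=81.6200, payoff=0.0000, prob=0.009634
UDDDDU: M=148.4000, payoff=0.0000, prob=0.012043
DUDDDU: M=114.2680, payoff=0.0000, prob=0.012043
UUDDDU: M=207.7600, payoff=0.0000, prob=0.015053
DDUDDU: M=87.9864, payoff=0.0000, prob=0.012043
UDUDDU: M=159.9752, payoff=0.0000, prob=0.015053
DUUDDU: M=159.9752, payoff=0.0000, prob=0.015053
UUUDDU: M=290.8640, payoff=59.1346, prob=0.018817
DDDUDU: M=81.6200, payoff=0.0000, prob=0.012043
UDDUDU: M=148.4000, payoff=0.0000, prob=0.015053
DUDUDU: M=132.7890, payoff=0.0000, prob=0.015053
UUDUDU: M=241.4346, payoff=59.1346, prob=0.018817
DDUUDU: M=132.7890, payoff=0.0000, prob=0.015053
UDUUDU: M=241.4346, payoff=59.1346, prob=0.018817
DUUUDU: M=241.4346, payoff=59.1346, prob=0.018817
UUUUDU: M=438.9719, payoff=256.6719, prob=0.023521
DDDDUU: M=81.6200, payoff=0.0000, prob=0.012043
UDDDUU: M=148.4000, payoff=0.0000, prob=0.015053
DUDDUU: M=132.7890, payoff=0.0000, prob=0.015053
UUDDUU: M=241.4346, payoff=59.1346, prob=0.018817
DDUDUU: M=132.7890, payoff=0.0000, prob=0.015053
UDUDUU: M=241.4346, payoff=59.1346, prob=0.018817
DUUDUU: M=241.4346, payoff=59.1346, prob=0.018817
UUUDUU: M=438.9719, payoff=256.6719, prob=0.023521
DDDUUU: M=132.7890, payoff=0.0000, prob=0.015053
UDDUUU: M=241.4346, payoff=59.1346, prob=0.018817
DUDUUU: M=241.4346, payoff=59.1346, prob=0.018817
UUDUUU: M=438.9719, payoff=256.6719, prob=0.023521
DDUUUU: M=241.4346, payoff=59.1346, prob=0.018817
UDUUUU: M=438.9719, payoff=256.6719, prob=0.023521
DUUUUU: M=438.9719, payoff=256.6719, prob=0.023521
UUUUUU: M=798.1308, payoff=0.0000, prob=0.029401
Price = Σ prob·payoff / R^6 = 46.876667 / 1.973823 = 23.7492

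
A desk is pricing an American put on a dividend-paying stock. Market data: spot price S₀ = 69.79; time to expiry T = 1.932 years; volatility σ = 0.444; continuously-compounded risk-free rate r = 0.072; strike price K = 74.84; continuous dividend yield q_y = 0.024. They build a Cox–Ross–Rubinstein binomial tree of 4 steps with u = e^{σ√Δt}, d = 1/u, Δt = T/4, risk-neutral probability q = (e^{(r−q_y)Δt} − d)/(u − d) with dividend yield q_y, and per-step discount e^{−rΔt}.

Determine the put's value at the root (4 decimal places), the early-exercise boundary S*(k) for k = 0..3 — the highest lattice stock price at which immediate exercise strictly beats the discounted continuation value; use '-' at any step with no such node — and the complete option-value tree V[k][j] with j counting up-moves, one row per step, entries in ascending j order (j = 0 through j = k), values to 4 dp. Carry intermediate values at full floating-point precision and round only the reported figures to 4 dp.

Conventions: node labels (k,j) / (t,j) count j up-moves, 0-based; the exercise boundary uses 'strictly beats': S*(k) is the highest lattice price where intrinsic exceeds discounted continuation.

Δt=0.48300  u=1.36148  d=0.73450  q=0.46087  discount=0.96582
step 4 (expiry): payoffs max(K−S,0) = 54.5282 37.1895 5.0500 0.0000 0.0000
step 3: (k=3,j=0): S=27.6541, K−S=47.1859, hold=44.9467 ⇒ V=47.1859 exercise | (k=3,j=1): S=51.2604, K−S=23.5796, hold=21.6125 ⇒ V=23.5796 exercise | (k=3,j=2): S=95.0177, K−S=0.0000, hold=2.6295 ⇒ V=2.6295 continue | (k=3,j=3): S=176.1273, K−S=0.0000, hold=0.0000 ⇒ V=0.0000 continue  boundary S*=51.2604
step 2: (k=2,j=0): S=37.6505, K−S=37.1895, hold=35.0655 ⇒ V=37.1895 exercise | (k=2,j=1): S=69.7900, K−S=5.0500, hold=13.4484 ⇒ V=13.4484 continue | (k=2,j=2): S=129.3646, K−S=0.0000, hold=1.3692 ⇒ V=1.3692 continue  boundary S*=37.6505
step 1: (k=1,j=0): S=51.2604, K−S=23.5796, hold=25.3508 ⇒ V=25.3508 continue | (k=1,j=1): S=95.0177, K−S=0.0000, hold=7.6121 ⇒ V=7.6121 continue  boundary S*=-
step 0: (k=0,j=0): S=69.7900, K−S=5.0500, hold=16.5885 ⇒ V=16.5885 continue  boundary S*=-

price = 16.5885
boundary = - - 37.6505 51.2604
tree:
16.5885
25.3508 7.6121
37.1895 13.4484 1.3692
47.1859 23.5796 2.6295 0.0000
54.5282 37.1895 5.0500 0.0000 0.0000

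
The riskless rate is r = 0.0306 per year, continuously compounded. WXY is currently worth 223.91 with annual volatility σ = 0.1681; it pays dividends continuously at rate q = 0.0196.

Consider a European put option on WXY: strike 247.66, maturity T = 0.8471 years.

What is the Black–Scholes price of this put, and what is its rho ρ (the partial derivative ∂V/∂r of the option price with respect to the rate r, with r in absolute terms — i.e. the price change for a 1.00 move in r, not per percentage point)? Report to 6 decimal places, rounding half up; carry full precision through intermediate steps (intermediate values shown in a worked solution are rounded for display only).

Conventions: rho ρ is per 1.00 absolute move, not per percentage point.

σ√T = 0.1681·√0.8471 = 0.154716
d₁ = (ln(S/K) + (r−q+σ²/2)T) / (σ√T) = (ln(223.91/247.66) + (0.0306−0.0196+0.1681²/2)·0.8471) / 0.154716 = (-0.100813 + 0.021287) / 0.154716 = -0.514013
d₂ = d₁ − σ√T = -0.514013 − 0.154716 = -0.668729
e^{−rT} = 0.974412
e^{−qT} = 0.983534
N(−d₁) = 0.696379,  N(−d₂) = 0.748166
Put price V = K·e^{−rT}·N(−d₂) − S·e^{−qT}·N(−d₁) = 180.549506 − 153.358647 = 27.190859
ρ = −K·T·e^{−rT}·N(−d₂) = -152.943487

price = 27.190859
ρ = -152.943487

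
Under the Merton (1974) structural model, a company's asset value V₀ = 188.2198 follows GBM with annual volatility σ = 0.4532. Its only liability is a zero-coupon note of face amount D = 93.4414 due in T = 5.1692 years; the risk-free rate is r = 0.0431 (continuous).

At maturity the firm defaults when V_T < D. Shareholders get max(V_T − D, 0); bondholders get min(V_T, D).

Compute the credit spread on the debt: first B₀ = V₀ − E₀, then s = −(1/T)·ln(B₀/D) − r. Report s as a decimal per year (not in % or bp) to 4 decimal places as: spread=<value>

spread=0.0320

Work the structural quantities from V₀ = 188.2198 against face 93.4414:
d₁ = [ln(V₀/D) + (r + σ²/2)T] / (σ√T)
   = [ln(188.2198/93.4414) + (0.0431 + 0.5·0.4532²)·5.1692] / (0.4532·√5.1692)
   = [0.700276 + 0.753644] / 1.030390 = 1.411039
d₂ = d₁ − σ√T = 1.411039 − 1.030390 = 0.380649
N(d₁) = 0.920883,  N(d₂) = 0.648268,  e^(−rT) = 0.800281
E₀ = V₀·N(d₁) − D·e^(−rT)·N(d₂)
   = 188.2198·0.920883 − 93.4414·0.800281·0.648268 = 124.851413
B₀ = V₀ − E₀ = 188.2198 − 124.851413 = 63.368387
spread = −(1/T)·ln(B₀/D) − r = −(1/5.1692)·ln(63.368387/93.4414) − 0.0431 = 0.03203143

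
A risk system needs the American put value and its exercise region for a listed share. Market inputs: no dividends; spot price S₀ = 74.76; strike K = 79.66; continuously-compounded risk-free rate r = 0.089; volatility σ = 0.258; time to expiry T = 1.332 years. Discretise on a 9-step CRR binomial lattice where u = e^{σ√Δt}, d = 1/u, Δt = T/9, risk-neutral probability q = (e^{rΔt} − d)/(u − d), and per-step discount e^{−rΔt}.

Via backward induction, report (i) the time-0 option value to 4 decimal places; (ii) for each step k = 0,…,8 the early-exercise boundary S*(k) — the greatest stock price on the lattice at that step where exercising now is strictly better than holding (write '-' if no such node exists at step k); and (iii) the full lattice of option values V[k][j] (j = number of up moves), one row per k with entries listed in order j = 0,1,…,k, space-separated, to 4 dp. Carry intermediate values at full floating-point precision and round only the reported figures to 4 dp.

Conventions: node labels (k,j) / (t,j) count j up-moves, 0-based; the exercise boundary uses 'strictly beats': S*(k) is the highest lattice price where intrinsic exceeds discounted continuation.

Δt=0.14800, u=1.10435, d=0.90551, q=0.54189, disc=e^(-rΔt)=0.98691
k=9 terminal: V=max(K-S,0) → 49.0603 42.3411 34.1465 24.1524 11.9639 0.0000 0.0000 0.0000 0.0000 0.0000
k=8: j=0 S=33.7928 intr=45.8672 cont=44.8248 V=45.8672[EX]; j=1 S=41.2131 intr=38.4469 cont=37.4045 V=38.4469[EX]; j=2 S=50.2628 intr=29.3972 cont=28.3548 V=29.3972[EX]; j=3 S=61.2996 intr=18.3604 cont=17.3180 V=18.3604[EX]; j=4 S=74.7600 intr=4.9000 cont=5.4091 V=5.4091[hold]; j=5 S=91.1760 intr=0.0000 cont=0.0000 V=0.0000[hold]; j=6 S=111.1968 intr=0.0000 cont=0.0000 V=0.0000[hold]; j=7 S=135.6137 intr=0.0000 cont=0.0000 V=0.0000[hold]; j=8 S=165.3922 intr=0.0000 cont=0.0000 V=0.0000[hold]  S*(8)=61.2996
k=7: j=0 S=37.3189 intr=42.3411 cont=41.2987 V=42.3411[EX]; j=1 S=45.5135 intr=34.1465 cont=33.1040 V=34.1465[EX]; j=2 S=55.5076 intr=24.1524 cont=23.1100 V=24.1524[EX]; j=3 S=67.6961 intr=11.9639 cont=11.1938 V=11.9639[EX]; j=4 S=82.5610 intr=0.0000 cont=2.4455 V=2.4455[hold]; j=5 S=100.6900 intr=0.0000 cont=0.0000 V=0.0000[hold]; j=6 S=122.7999 intr=0.0000 cont=0.0000 V=0.0000[hold]; j=7 S=149.7646 intr=0.0000 cont=0.0000 V=0.0000[hold]  S*(7)=67.6961
k=6: j=0 S=41.2131 intr=38.4469 cont=37.4045 V=38.4469[EX]; j=1 S=50.2628 intr=29.3972 cont=28.3548 V=29.3972[EX]; j=2 S=61.2996 intr=18.3604 cont=17.3180 V=18.3604[EX]; j=3 S=74.7600 intr=4.9000 cont=6.7169 V=6.7169[hold]; j=4 S=91.1760 intr=0.0000 cont=1.1057 V=1.1057[hold]; j=5 S=111.1968 intr=0.0000 cont=0.0000 V=0.0000[hold]; j=6 S=135.6137 intr=0.0000 cont=0.0000 V=0.0000[hold]  S*(6)=61.2996
k=5: j=0 S=45.5135 intr=34.1465 cont=33.1040 V=34.1465[EX]; j=1 S=55.5076 intr=24.1524 cont=23.1100 V=24.1524[EX]; j=2 S=67.6961 intr=11.9639 cont=11.8932 V=11.9639[EX]; j=3 S=82.5610 intr=0.0000 cont=3.6281 V=3.6281[hold]; j=4 S=100.6900 intr=0.0000 cont=0.4999 V=0.4999[hold]; j=5 S=122.7999 intr=0.0000 cont=0.0000 V=0.0000[hold]  S*(5)=67.6961
k=4: j=0 S=50.2628 intr=29.3972 cont=28.3548 V=29.3972[EX]; j=1 S=61.2996 intr=18.3604 cont=17.3180 V=18.3604[EX]; j=2 S=74.7600 intr=4.9000 cont=7.3494 V=7.3494[hold]; j=3 S=91.1760 intr=0.0000 cont=1.9077 V=1.9077[hold]; j=4 S=111.1968 intr=0.0000 cont=0.2260 V=0.2260[hold]  S*(4)=61.2996
k=3: j=0 S=55.5076 intr=24.1524 cont=23.1100 V=24.1524[EX]; j=1 S=67.6961 intr=11.9639 cont=12.2314 V=12.2314[hold]; j=2 S=82.5610 intr=0.0000 cont=4.3430 V=4.3430[hold]; j=3 S=100.6900 intr=0.0000 cont=0.9833 V=0.9833[hold]  S*(3)=55.5076
k=2: j=0 S=61.2996 intr=18.3604 cont=17.4610 V=18.3604[EX]; j=1 S=74.7600 intr=4.9000 cont=7.8526 V=7.8526[hold]; j=2 S=91.1760 intr=0.0000 cont=2.4894 V=2.4894[hold]  S*(2)=61.2996
k=1: j=0 S=67.6961 intr=11.9639 cont=12.5006 V=12.5006[hold]; j=1 S=82.5610 intr=0.0000 cont=4.8816 V=4.8816[hold]  S*(1)=-
k=0: j=0 S=74.7600 intr=4.9000 cont=8.2624 V=8.2624[hold]  S*(0)=-

price = 8.2624
boundary = - - 61.2996 55.5076 61.2996 67.6961 61.2996 67.6961 61.2996
tree:
8.2624
12.5006 4.8816
18.3604 7.8526 2.4894
24.1524 12.2314 4.3430 0.9833
29.3972 18.3604 7.3494 1.9077 0.2260
34.1465 24.1524 11.9639 3.6281 0.4999 0.0000
38.4469 29.3972 18.3604 6.7169 1.1057 0.0000 0.0000
42.3411 34.1465 24.1524 11.9639 2.4455 0.0000 0.0000 0.0000
45.8672 38.4469 29.3972 18.3604 5.4091 0.0000 0.0000 0.0000 0.0000
49.0603 42.3411 34.1465 24.1524 11.9639 0.0000 0.0000 0.0000 0.0000 0.0000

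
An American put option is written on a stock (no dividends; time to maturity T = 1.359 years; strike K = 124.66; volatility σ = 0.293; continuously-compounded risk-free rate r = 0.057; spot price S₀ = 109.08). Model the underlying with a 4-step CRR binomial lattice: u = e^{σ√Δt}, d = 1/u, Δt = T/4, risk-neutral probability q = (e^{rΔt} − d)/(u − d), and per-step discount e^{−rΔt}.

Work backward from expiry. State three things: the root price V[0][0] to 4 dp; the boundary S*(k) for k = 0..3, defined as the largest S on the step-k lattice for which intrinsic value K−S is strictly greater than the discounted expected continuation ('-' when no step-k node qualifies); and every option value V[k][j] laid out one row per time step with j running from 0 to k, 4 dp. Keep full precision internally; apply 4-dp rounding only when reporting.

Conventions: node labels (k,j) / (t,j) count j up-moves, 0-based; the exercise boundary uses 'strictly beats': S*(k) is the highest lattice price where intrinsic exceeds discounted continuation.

price = 21.1204
boundary = - 91.9548 77.5183 91.9548
tree:
21.1204
32.7052 10.9863
47.1417 19.3216 3.5346
59.3118 32.7052 7.4209 0.0000
69.5713 47.1417 15.5800 0.0000 0.0000

Δt=0.33975, u=1.18623, d=0.84300, q=0.51438, disc=e^(-rΔt)=0.98082
k=4 terminal: V=max(K-S,0) → 69.5713 47.1417 15.5800 0.0000 0.0000
k=3: j=0 S=65.3482 intr=59.3118 cont=56.9209 V=59.3118[EX]; j=1 S=91.9548 intr=32.7052 cont=30.3143 V=32.7052[EX]; j=2 S=129.3945 intr=0.0000 cont=7.4209 V=7.4209[hold]; j=3 S=182.0777 intr=0.0000 cont=0.0000 V=0.0000[hold]  S*(3)=91.9548
k=2: j=0 S=77.5183 intr=47.1417 cont=44.7508 V=47.1417[EX]; j=1 S=109.0800 intr=15.5800 cont=19.3216 V=19.3216[hold]; j=2 S=153.4922 intr=0.0000 cont=3.5346 V=3.5346[hold]  S*(2)=77.5183
k=1: j=0 S=91.9548 intr=32.7052 cont=32.2020 V=32.7052[EX]; j=1 S=129.3945 intr=0.0000 cont=10.9863 V=10.9863[hold]  S*(1)=91.9548
k=0: j=0 S=109.0800 intr=15.5800 cont=21.1204 V=21.1204[hold]  S*(0)=-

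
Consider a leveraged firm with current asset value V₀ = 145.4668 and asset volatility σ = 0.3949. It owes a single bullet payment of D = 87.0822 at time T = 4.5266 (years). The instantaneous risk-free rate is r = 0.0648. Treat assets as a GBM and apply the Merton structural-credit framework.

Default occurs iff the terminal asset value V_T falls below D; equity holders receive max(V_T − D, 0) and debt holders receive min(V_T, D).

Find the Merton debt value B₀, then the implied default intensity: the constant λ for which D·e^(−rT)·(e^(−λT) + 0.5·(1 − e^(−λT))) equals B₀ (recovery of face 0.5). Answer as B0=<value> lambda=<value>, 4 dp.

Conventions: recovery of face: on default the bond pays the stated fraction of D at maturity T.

Equity is a call on the firm's assets struck at D = 87.0822:
d₁ = [ln(V₀/D) + (r + σ²/2)T] / (σ√T)
   = [ln(145.4668/87.0822) + (0.0648 + 0.5·0.3949²)·4.5266] / (0.3949·√4.5266)
   = [0.513095 + 0.646276] / 0.840182 = 1.379906
d₂ = d₁ − σ√T = 1.379906 − 0.840182 = 0.539724
N(d₁) = 0.916192,  N(d₂) = 0.705306,  e^(−rT) = 0.745781
E₀ = V₀·N(d₁) − D·e^(−rT)·N(d₂)
   = 145.4668·0.916192 − 87.0822·0.745781·0.705306 = 87.469969
B₀ = V₀ − E₀ = 145.4668 − 87.469969 = 57.996831
e^(−λT) = (B₀·e^(rT)/D − 0.5)/(1 − 0.5) = (57.9968·1.340877/87.0822 − 0.5)/0.5 = 0.78604950
λ = −ln(0.78604950)/4.5266 = 0.053182

B0=57.9968 lambda=0.0532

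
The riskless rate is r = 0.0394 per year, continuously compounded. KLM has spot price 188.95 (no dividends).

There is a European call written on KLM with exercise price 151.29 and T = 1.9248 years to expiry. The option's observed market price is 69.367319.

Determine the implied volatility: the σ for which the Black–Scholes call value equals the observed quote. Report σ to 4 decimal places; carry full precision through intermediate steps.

sigma = 0.4545

At σ = 0.4545 the Black–Scholes value reproduces the quote:
σ√T = 0.4545·√1.9248 = 0.630560
d₁ = (ln(S/K) + (r+σ²/2)T) / (σ√T) = (ln(188.95/151.29) + (0.0394+0.4545²/2)·1.9248) / 0.630560 = (0.222284 + 0.274640) / 0.630560 = 0.788068
d₂ = d₁ − σ√T = 0.788068 − 0.630560 = 0.157507
e^{−rT} = 0.926967
N(d₁) = 0.784671,  N(d₂) = 0.562577
V = S·N(d₁) − K·e^{−rT}·N(d₂) = 148.263665 − 78.896347 = 69.367319 (matching the quote); vega is positive throughout, so no other σ reproduces this price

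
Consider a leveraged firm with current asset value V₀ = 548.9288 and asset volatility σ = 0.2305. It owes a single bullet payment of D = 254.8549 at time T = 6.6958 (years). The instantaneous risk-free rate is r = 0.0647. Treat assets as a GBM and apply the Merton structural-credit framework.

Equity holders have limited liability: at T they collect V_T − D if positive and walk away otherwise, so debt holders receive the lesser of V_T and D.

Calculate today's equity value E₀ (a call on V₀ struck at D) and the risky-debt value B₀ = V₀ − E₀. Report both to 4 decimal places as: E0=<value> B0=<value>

Apply the equity-as-call identities (strike 254.8549, horizon 6.6958 years):
d₁ = [ln(V₀/D) + (r + σ²/2)T] / (σ√T)
   = [ln(548.9288/254.8549) + (0.0647 + 0.5·0.2305²)·6.6958] / (0.2305·√6.6958)
   = [0.767274 + 0.611093] / 0.596447 = 2.310962
d₂ = d₁ − σ√T = 2.310962 − 0.596447 = 1.714515
N(d₁) = 0.989583,  N(d₂) = 0.956783,  e^(−rT) = 0.648419
E₀ = V₀·N(d₁) − D·e^(−rT)·N(d₂)
   = 548.9288·0.989583 − 254.8549·0.648419·0.956783 = 385.099349
B₀ = V₀ − E₀ = 548.9288 − 385.099349 = 163.829451

E0=385.0993 B0=163.8295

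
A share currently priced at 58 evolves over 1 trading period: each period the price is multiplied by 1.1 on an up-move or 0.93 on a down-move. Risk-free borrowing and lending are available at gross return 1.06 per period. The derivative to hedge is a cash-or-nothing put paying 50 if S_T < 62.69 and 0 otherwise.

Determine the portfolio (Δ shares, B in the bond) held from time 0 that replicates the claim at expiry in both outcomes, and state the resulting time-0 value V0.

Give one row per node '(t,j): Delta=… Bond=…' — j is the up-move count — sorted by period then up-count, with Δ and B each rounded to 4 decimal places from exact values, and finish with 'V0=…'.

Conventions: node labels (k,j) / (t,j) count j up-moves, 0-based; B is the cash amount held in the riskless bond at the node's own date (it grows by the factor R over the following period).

Under the risk-neutral measure, an up-move has probability p* = (R−d)/(u−d) = 0.7647 and values discount at R = 1.06.
At maturity the claim pays: V(1,0)=50.0000, V(1,1)=0.0000
Node (0,0) S=58.0000: V=(p*·0.0000+(1−p*)·50.0000)/1.06=11.0988; Δ=(0.0000−50.0000)/(63.8000−53.9400)=-5.0710; B=V−Δ·S=305.2164
Check: Δ(0,0)·S0 + B(0,0) = 11.0988 = V0.

(0,0): Delta=-5.0710 Bond=305.2164
V0=11.0988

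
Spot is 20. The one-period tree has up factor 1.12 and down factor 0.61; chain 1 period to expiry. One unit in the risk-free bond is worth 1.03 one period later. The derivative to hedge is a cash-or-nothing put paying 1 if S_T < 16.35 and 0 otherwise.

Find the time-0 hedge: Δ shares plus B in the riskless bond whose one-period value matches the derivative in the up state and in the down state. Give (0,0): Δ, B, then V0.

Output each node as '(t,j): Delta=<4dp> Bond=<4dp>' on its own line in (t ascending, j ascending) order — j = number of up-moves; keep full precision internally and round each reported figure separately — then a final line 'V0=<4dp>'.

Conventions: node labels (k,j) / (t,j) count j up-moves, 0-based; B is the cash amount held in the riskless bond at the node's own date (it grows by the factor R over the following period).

(0,0): Delta=-0.0980 Bond=2.1321
V0=0.1713

Under the risk-neutral measure, an up-move has probability p* = (R−d)/(u−d) = 0.8235 and values discount at R = 1.03.
At maturity the claim pays: V(1,0)=1.0000, V(1,1)=0.0000
Node (0,0) S=20.0000: V=(p*·0.0000+(1−p*)·1.0000)/1.03=0.1713; Δ=(0.0000−1.0000)/(22.4000−12.2000)=-0.0980; B=V−Δ·S=2.1321
Check: Δ(0,0)·S0 + B(0,0) = 0.1713 = V0.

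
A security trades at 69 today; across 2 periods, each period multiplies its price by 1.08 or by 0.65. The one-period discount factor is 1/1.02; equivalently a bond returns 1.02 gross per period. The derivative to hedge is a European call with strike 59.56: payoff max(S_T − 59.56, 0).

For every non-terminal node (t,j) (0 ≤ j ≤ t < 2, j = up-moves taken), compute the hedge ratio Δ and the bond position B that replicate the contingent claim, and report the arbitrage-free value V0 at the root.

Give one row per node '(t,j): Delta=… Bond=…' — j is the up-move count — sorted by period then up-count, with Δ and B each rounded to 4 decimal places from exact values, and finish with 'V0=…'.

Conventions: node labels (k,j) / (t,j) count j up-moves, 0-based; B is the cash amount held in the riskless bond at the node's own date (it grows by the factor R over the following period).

(0,0): Delta=0.5949 Bond=-26.1561
(1,0): Delta=0.0000 Bond=0.0000
(1,1): Delta=0.6529 Bond=-31.0056
V0=14.8888

Risk-neutral probability p* = (R−d)/(u−d) = (1.02−0.65)/(1.08−0.65) = 0.8605.
Terminal payoffs: V(2,0)=0.0000, V(2,1)=0.0000, V(2,2)=20.9216
(1,0): S=44.8500. Δ = (V_up−V_dn)/(S_up−S_dn) = (0.0000−0.0000)/(48.4380−29.1525) = 0.0000. V = [p*·0.0000 + (1−p*)·0.0000]/1.02 = 0.0000. B = V − Δ·S = 0.0000.
(1,1): S=74.5200. Δ = (V_up−V_dn)/(S_up−S_dn) = (20.9216−0.0000)/(80.4816−48.4380) = 0.6529. V = [p*·20.9216 + (1−p*)·0.0000]/1.02 = 17.6493. B = V − Δ·S = -31.0056.
(0,0): S=69.0000. Δ = (V_up−V_dn)/(S_up−S_dn) = (17.6493−0.0000)/(74.5200−44.8500) = 0.5949. V = [p*·17.6493 + (1−p*)·0.0000]/1.02 = 14.8888. B = V − Δ·S = -26.1561.
Verification: the root portfolio costs Δ(0,0)·S0 + B(0,0) = 14.8888, matching V0.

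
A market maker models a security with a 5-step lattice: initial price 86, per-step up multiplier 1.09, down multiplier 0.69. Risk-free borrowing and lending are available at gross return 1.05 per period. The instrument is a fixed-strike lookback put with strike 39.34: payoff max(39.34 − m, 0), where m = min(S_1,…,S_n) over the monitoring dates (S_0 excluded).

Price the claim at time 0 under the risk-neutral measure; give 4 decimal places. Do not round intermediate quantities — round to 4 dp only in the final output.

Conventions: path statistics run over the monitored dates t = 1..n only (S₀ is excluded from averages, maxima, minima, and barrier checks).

Set p* = 0.9000 (from d < R < u); the path-dependent value is the discounted p*-expectation over all price paths.
Enumerate all 2^5 = 32 price paths (U = up ×1.09, D = down ×0.69); each path with k up-moves has probability p*^k·(1−p*)^(5−k).
DDDDD: m=13.4507, payoff=25.8893, prob=0.000010
UDDDD: m=21.2482, payoff=18.0918, prob=0.000090
DUDDD: m=21.2482, payoff=18.0918, prob=0.000090
UUDDD: m=33.5659, payoff=5.7741, prob=0.000810
DDUDD: m=21.2482, payoff=18.0918, prob=0.000090
UDUDD: m=33.5659, payoff=5.7741, prob=0.000810
DUUDD: m=33.5659, payoff=5.7741, prob=0.000810
UUUDD: m=53.0244, payoff=0.0000, prob=0.007290
DDDUD: m=21.2482, payoff=18.0918, prob=0.000090
UDDUD: m=33.5659, payoff=5.7741, prob=0.000810
DUDUD: m=33.5659, payoff=5.7741, prob=0.000810
UUDUD: m=53.0244, payoff=0.0000, prob=0.007290
DDUUD: m=33.5659, payoff=5.7741, prob=0.000810
UDUUD: m=53.0244, payoff=0.0000, prob=0.007290
DUUUD: m=53.0244, payoff=0.0000, prob=0.007290
UUUUD: m=83.7633, payoff=0.0000, prob=0.065610
DDDDU: m=19.4937, payoff=19.8463, prob=0.000090
UDDDU: m=30.7944, payoff=8.5456, prob=0.000810
DUDDU: m=30.7944, payoff=8.5456, prob=0.000810
UUDDU: m=48.6463, payoff=0.0000, prob=0.007290
DDUDU: m=30.7944, payoff=8.5456, prob=0.000810
UDUDU: m=48.6463, payoff=0.0000, prob=0.007290
DUUDU: m=48.6463, payoff=0.0000, prob=0.007290
UUUDU: m=76.8470, payoff=0.0000, prob=0.065610
DDDUU: m=28.2518, payoff=11.0882, prob=0.000810
UDDUU: m=44.6296, payoff=0.0000, prob=0.007290
DUDUU: m=44.6296, payoff=0.0000, prob=0.007290
UUDUU: m=70.5019, payoff=0.0000, prob=0.065610
DDUUU: m=40.9446, payoff=0.0000, prob=0.007290
UDUUU: m=64.6806, payoff=0.0000, prob=0.065610
DUUUU: m=59.3400, payoff=0.0000, prob=0.065610
UUUUU: m=93.7400, payoff=0.0000, prob=0.590490
Price = Σ prob·payoff / R^5 = 0.066367 / 1.276282 = 0.0520

price = 0.0520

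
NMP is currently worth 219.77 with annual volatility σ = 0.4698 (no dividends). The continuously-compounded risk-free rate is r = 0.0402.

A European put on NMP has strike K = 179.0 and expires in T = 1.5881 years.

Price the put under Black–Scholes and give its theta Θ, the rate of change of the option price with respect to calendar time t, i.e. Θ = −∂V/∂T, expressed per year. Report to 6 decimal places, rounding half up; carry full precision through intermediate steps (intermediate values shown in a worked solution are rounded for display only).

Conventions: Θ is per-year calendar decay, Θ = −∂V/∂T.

price = 23.620379
Θ = -9.381419

σ√T = 0.4698·√1.5881 = 0.592041
d₁ = (ln(S/K) + (r+σ²/2)T) / (σ√T) = (ln(219.77/179.0) + (0.0402+0.4698²/2)·1.5881) / 0.592041 = (0.205196 + 0.239098) / 0.592041 = 0.750444
d₂ = d₁ − σ√T = 0.750444 − 0.592041 = 0.158403
e^{−rT} = 0.938154
N(−d₁) = 0.226494,  N(−d₂) = 0.437070
Put price V = K·e^{−rT}·N(−d₂) − S·N(−d₁) = 73.396895 − 49.776516 = 23.620379
φ(d₁) = (1/√(2π))·e^{−d₁²/2} = 0.301037
Θ = −S·φ(d₁)·σ/(2√T) + r·K·e^{−rT}·N(−d₂) = −12.331974 + 2.950555 = -9.381419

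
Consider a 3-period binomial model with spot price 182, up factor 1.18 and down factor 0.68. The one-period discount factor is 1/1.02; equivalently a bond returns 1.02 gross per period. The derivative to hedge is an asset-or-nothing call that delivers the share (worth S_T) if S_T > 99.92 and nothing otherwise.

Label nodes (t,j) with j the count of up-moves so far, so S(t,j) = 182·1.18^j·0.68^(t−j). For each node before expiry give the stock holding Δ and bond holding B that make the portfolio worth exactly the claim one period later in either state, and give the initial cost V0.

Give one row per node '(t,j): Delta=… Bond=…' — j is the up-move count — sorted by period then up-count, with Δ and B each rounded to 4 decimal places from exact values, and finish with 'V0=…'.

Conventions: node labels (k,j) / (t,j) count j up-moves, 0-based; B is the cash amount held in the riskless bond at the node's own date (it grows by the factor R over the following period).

Arbitrage-free pricing uses the up-move probability p* = (R−d)/(u−d) = 0.6800, discounting each step at R = 1.02.
At maturity the claim pays: V(3,0)=0.0000, V(3,1)=0.0000, V(3,2)=172.3234, V(3,3)=299.0318
(2,0): S=84.1568. Δ = (V_up−V_dn)/(S_up−S_dn) = (0.0000−0.0000)/(99.3050−57.2266) = 0.0000. V = [p*·0.0000 + (1−p*)·0.0000]/1.02 = 0.0000. B = V − Δ·S = 0.0000.
(2,1): S=146.0368. Δ = (V_up−V_dn)/(S_up−S_dn) = (172.3234−0.0000)/(172.3234−99.3050) = 2.3600. V = [p*·172.3234 + (1−p*)·0.0000]/1.02 = 114.8823. B = V − Δ·S = -229.7646.
(2,2): S=253.4168. Δ = (V_up−V_dn)/(S_up−S_dn) = (299.0318−172.3234)/(299.0318−172.3234) = 1.0000. V = [p*·299.0318 + (1−p*)·172.3234]/1.02 = 253.4168. B = V − Δ·S = 0.0000.
(1,0): S=123.7600. Δ = (V_up−V_dn)/(S_up−S_dn) = (114.8823−0.0000)/(146.0368−84.1568) = 1.8565. V = [p*·114.8823 + (1−p*)·0.0000]/1.02 = 76.5882. B = V − Δ·S = -153.1764.
(1,1): S=214.7600. Δ = (V_up−V_dn)/(S_up−S_dn) = (253.4168−114.8823)/(253.4168−146.0368) = 1.2901. V = [p*·253.4168 + (1−p*)·114.8823]/1.02 = 204.9860. B = V − Δ·S = -72.0830.
(0,0): S=182.0000. Δ = (V_up−V_dn)/(S_up−S_dn) = (204.9860−76.5882)/(214.7600−123.7600) = 1.4110. V = [p*·204.9860 + (1−p*)·76.5882]/1.02 = 160.6850. B = V − Δ·S = -96.1107.
Check: Δ(0,0)·S0 + B(0,0) = 160.6850 = V0.

(0,0): Delta=1.4110 Bond=-96.1107
(1,0): Delta=1.8565 Bond=-153.1764
(1,1): Delta=1.2901 Bond=-72.0830
(2,0): Delta=0.0000 Bond=0.0000
(2,1): Delta=2.3600 Bond=-229.7646
(2,2): Delta=1.0000 Bond=0.0000
V0=160.6850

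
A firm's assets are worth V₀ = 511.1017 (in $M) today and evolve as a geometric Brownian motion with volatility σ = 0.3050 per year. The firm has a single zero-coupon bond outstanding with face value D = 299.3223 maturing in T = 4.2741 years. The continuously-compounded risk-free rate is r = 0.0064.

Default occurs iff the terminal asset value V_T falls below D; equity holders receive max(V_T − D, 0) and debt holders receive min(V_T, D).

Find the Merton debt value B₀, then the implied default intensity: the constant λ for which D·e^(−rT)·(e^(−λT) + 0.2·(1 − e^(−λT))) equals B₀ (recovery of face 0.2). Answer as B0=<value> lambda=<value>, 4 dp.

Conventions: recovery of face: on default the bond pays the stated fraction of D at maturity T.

Equity is a call on the firm's assets struck at D = 299.3223:
d₁ = [ln(V₀/D) + (r + σ²/2)T] / (σ√T)
   = [ln(511.1017/299.3223) + (0.0064 + 0.5·0.3050²)·4.2741] / (0.3050·√4.2741)
   = [0.535048 + 0.226153] / 0.630554 = 1.207194
d₂ = d₁ − σ√T = 1.207194 − 0.630554 = 0.576640
N(d₁) = 0.886321,  N(d₂) = 0.717909,  e^(−rT) = 0.973016
E₀ = V₀·N(d₁) − D·e^(−rT)·N(d₂)
   = 511.1017·0.886321 − 299.3223·0.973016·0.717909 = 243.912604
B₀ = V₀ − E₀ = 511.1017 − 243.912604 = 267.189096
e^(−λT) = (B₀·e^(rT)/D − 0.2)/(1 − 0.2) = (267.1891·1.027732/299.3223 − 0.2)/0.8 = 0.89675191
λ = −ln(0.89675191)/4.2741 = 0.025497

B0=267.1891 lambda=0.0255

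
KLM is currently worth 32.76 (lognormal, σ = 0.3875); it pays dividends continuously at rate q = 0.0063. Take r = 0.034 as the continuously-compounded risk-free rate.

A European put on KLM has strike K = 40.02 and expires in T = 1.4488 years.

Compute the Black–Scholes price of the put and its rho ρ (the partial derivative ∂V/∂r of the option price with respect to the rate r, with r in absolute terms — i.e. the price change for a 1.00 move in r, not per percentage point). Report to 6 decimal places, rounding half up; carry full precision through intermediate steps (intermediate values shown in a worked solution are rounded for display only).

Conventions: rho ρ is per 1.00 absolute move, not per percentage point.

price = 9.694025
ρ = -39.618587

σ√T = 0.3875·√1.4488 = 0.466419
d₁ = (ln(S/K) + (r−q+σ²/2)T) / (σ√T) = (ln(32.76/40.02) + (0.034−0.0063+0.3875²/2)·1.4488) / 0.466419 = (-0.200171 + 0.148905) / 0.466419 = -0.109914
d₂ = d₁ − σ√T = -0.109914 − 0.466419 = -0.576333
e^{−rT} = 0.951934
e^{−qT} = 0.990914
N(−d₁) = 0.543761,  N(−d₂) = 0.717805
Put price V = K·e^{−rT}·N(−d₂) − S·e^{−qT}·N(−d₁) = 27.345794 − 17.651769 = 9.694025
ρ = −K·T·e^{−rT}·N(−d₂) = -39.618587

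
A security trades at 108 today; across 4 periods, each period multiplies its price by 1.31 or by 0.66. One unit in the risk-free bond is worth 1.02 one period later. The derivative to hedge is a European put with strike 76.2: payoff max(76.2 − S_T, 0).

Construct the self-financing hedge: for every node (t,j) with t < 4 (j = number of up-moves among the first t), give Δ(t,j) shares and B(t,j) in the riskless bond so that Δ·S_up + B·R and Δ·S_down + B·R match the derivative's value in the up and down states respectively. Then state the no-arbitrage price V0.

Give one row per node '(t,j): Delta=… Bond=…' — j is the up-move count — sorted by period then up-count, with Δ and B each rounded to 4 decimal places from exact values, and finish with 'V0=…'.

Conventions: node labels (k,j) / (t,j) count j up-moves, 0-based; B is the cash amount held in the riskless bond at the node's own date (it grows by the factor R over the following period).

The replicating-portfolio and risk-neutral prices coincide; use p* = (1.02−0.66)/(1.31−0.66) = 0.5538 for the latter.
Payoffs at expiry: V(4,0)=55.7073, V(4,1)=35.5251, V(4,2)=0.0000, V(4,3)=0.0000, V(4,4)=0.0000
Node (3,0) S=31.0496: V=(p*·35.5251+(1−p*)·55.7073)/1.02=43.6563; Δ=(35.5251−55.7073)/(40.6749−20.4927)=-1.0000; B=V−Δ·S=74.7059
Node (3,1) S=61.6287: V=(p*·0.0000+(1−p*)·35.5251)/1.02=15.5389; Δ=(0.0000−35.5251)/(80.7336−40.6749)=-0.8868; B=V−Δ·S=70.1928
Node (3,2) S=122.3236: V=(p*·0.0000+(1−p*)·0.0000)/1.02=0.0000; Δ=(0.0000−0.0000)/(160.2439−80.7336)=0.0000; B=V−Δ·S=0.0000
Node (3,3) S=242.7938: V=(p*·0.0000+(1−p*)·0.0000)/1.02=0.0000; Δ=(0.0000−0.0000)/(318.0599−160.2439)=0.0000; B=V−Δ·S=0.0000
Node (2,0) S=47.0448: V=(p*·15.5389+(1−p*)·43.6563)/1.02=27.5329; Δ=(15.5389−43.6563)/(61.6287−31.0496)=-0.9195; B=V−Δ·S=70.7905
Node (2,1) S=93.3768: V=(p*·0.0000+(1−p*)·15.5389)/1.02=6.7968; Δ=(0.0000−15.5389)/(122.3236−61.6287)=-0.2560; B=V−Δ·S=30.7027
Node (2,2) S=185.3388: V=(p*·0.0000+(1−p*)·0.0000)/1.02=0.0000; Δ=(0.0000−0.0000)/(242.7938−122.3236)=0.0000; B=V−Δ·S=0.0000
Node (1,0) S=71.2800: V=(p*·6.7968+(1−p*)·27.5329)/1.02=15.7336; Δ=(6.7968−27.5329)/(93.3768−47.0448)=-0.4476; B=V−Δ·S=47.6354
Node (1,1) S=141.4800: V=(p*·0.0000+(1−p*)·6.7968)/1.02=2.9730; Δ=(0.0000−6.7968)/(185.3388−93.3768)=-0.0739; B=V−Δ·S=13.4296
Node (0,0) S=108.0000: V=(p*·2.9730+(1−p*)·15.7336)/1.02=8.4962; Δ=(2.9730−15.7336)/(141.4800−71.2800)=-0.1818; B=V−Δ·S=28.1280
Verification: the root portfolio costs Δ(0,0)·S0 + B(0,0) = 8.4962, matching V0.

(0,0): Delta=-0.1818 Bond=28.1280
(1,0): Delta=-0.4476 Bond=47.6354
(1,1): Delta=-0.0739 Bond=13.4296
(2,0): Delta=-0.9195 Bond=70.7905
(2,1): Delta=-0.2560 Bond=30.7027
(2,2): Delta=0.0000 Bond=0.0000
(3,0): Delta=-1.0000 Bond=74.7059
(3,1): Delta=-0.8868 Bond=70.1928
(3,2): Delta=0.0000 Bond=0.0000
(3,3): Delta=0.0000 Bond=0.0000
V0=8.4962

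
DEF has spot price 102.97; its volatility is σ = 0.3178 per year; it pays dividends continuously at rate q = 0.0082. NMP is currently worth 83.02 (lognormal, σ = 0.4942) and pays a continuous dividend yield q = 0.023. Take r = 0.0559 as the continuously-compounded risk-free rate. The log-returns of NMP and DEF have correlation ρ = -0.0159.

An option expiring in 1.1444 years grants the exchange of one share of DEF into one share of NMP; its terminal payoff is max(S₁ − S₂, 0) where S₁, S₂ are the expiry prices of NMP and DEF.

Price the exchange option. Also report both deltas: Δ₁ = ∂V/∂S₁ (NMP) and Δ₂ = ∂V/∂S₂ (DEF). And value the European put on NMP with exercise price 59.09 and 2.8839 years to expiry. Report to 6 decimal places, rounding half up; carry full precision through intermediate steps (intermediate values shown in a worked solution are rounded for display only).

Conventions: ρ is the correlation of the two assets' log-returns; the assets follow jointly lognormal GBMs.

exchange price = 13.595116
Δ1 = 0.467443
Δ2 = -0.244848
price(NMP put K=59.09) = 9.640227

σ_eff = √(σ₁² + σ₂² − 2ρσ₁σ₂) = √(0.4942² + 0.3178² − 2·-0.0159·0.4942·0.3178) = 0.591798
d₁ = (ln(S₁/S₂) + (q₂ − q₁ + σ_eff²/2)T) / (σ_eff√T) = (ln(83.02/102.97) + (0.0082 − 0.023 + 0.175112)·1.1444) / 0.633086 = -0.050380
d₂ = d₁ − σ_eff√T = -0.050380 − 0.633086 = -0.683465
N(d₁) = 0.479910,  N(d₂) = 0.247156
V = S₁·e^{−q₁T}·N(d₁) − S₂·e^{−q₂T}·N(d₂) = 38.807113 − 25.211998 = 13.595116
Δ₁ = e^{−q₁T}·N(d₁) = 0.467443;  Δ₂ = −e^{−q₂T}·N(d₂) = -0.244848
[vanilla: NMP put K=59.09]
σ√T = 0.4942·√2.8839 = 0.839253
d₁ = (ln(S/K) + (r−q+σ²/2)T) / (σ√T) = (ln(83.02/59.09) + (0.0559−0.023+0.4942²/2)·2.8839) / 0.839253 = (0.340020 + 0.447053) / 0.839253 = 0.937826
d₂ = d₁ − σ√T = 0.937826 − 0.839253 = 0.098573
e^{−rT} = 0.851113
e^{−qT} = 0.935822
N(−d₁) = 0.174167,  N(−d₂) = 0.460739
price = K·e^{−rT}·N(−d₂) − S·e^{−qT}·N(−d₁) = 23.171605 − 13.531378 = 9.640227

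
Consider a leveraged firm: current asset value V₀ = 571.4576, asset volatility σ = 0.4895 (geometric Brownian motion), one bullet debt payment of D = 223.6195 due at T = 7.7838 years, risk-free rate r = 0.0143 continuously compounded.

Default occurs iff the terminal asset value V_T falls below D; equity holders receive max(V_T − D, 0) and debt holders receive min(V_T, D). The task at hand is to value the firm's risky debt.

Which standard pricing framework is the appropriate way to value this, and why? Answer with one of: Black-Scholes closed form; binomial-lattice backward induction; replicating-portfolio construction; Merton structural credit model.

Key observation: the question is about default risk generated by asset-value dynamics against a debt face of 223.6195 — the structural framework prices exactly that.

framework: Merton structural credit model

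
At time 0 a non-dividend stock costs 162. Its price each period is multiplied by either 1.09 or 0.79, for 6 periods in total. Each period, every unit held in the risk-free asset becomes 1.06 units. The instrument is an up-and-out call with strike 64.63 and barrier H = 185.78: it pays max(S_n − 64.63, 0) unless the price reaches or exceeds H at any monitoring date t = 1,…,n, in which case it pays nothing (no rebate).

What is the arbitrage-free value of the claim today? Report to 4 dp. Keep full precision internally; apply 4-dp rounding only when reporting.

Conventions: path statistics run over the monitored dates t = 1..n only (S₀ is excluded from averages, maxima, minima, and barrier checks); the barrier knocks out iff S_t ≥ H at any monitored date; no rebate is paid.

No-arbitrage gives p* = (R−d)/(u−d) = 0.9000: enumerate every path, weight its payoff by its p*-probability, and discount by R^6.
Enumerate all 2^6 = 64 price paths (U = up ×1.09, D = down ×0.79); each path with k up-moves has probability p*^k·(1−p*)^(6−k).
DDDDDD: M=127.9800, payoff=0.0000, prob=0.000001
UDDDDD: M=176.5800, payoff=0.0000, prob=0.000009
DUDDDD: M=139.4982, payoff=0.0000, prob=0.000009
UUDDDD: M=192.4722, payoff=0.0000, prob=0.000081
DDUDDD: M=127.9800, payoff=0.0000, prob=0.000009
UDUDDD: M=176.5800, payoff=10.3381, prob=0.000081
DUUDDD: M=152.0530, payoff=10.3381, prob=0.000081
UUUDDD: M=209.7947, payoff=0.0000, prob=0.000729
DDDUDD: M=127.9800, payoff=0.0000, prob=0.000009
UDDUDD: M=176.5800, payoff=10.3381, prob=0.000081
DUDUDD: M=139.4982, payoff=10.3381, prob=0.000081
UUDUDD: M=192.4722, payoff=0.0000, prob=0.000729
DDUUDD: M=127.9800, payoff=10.3381, prob=0.000081
UDUUDD: M=176.5800, payoff=38.8070, prob=0.000729
DUUUDD: M=165.7378, payoff=38.8070, prob=0.000729
UUUUDD: M=228.6762, payoff=0.0000, prob=0.006561
DDDDUD: M=127.9800, payoff=0.0000, prob=0.000009
UDDDUD: M=176.5800, payoff=10.3381, prob=0.000081
DUDDUD: M=139.4982, payoff=10.3381, prob=0.000081
UUDDUD: M=192.4722, payoff=0.0000, prob=0.000729
DDUDUD: M=127.9800, payoff=10.3381, prob=0.000081
UDUDUD: M=176.5800, payoff=38.8070, prob=0.000729
DUUDUD: M=152.0530, payoff=38.8070, prob=0.000729
UUUDUD: M=209.7947, payoff=0.0000, prob=0.006561
DDDUUD: M=127.9800, payoff=10.3381, prob=0.000081
UDDUUD: M=176.5800, payoff=38.8070, prob=0.000729
DUDUUD: M=139.4982, payoff=38.8070, prob=0.000729
UUDUUD: M=192.4722, payoff=0.0000, prob=0.006561
DDUUUD: M=130.9329, payoff=38.8070, prob=0.000729
UDUUUD: M=180.6542, payoff=78.0868, prob=0.006561
DUUUUD: M=180.6542, payoff=78.0868, prob=0.006561
UUUUUD: M=249.2571, payoff=0.0000, prob=0.059049
DDDDDU: M=127.9800, payoff=0.0000, prob=0.000009
UDDDDU: M=176.5800, payoff=10.3381, prob=0.000081
DUDDDU: M=139.4982, payoff=10.3381, prob=0.000081
UUDDDU: M=192.4722, payoff=0.0000, prob=0.000729
DDUDDU: M=127.9800, payoff=10.3381, prob=0.000081
UDUDDU: M=176.5800, payoff=38.8070, prob=0.000729
DUUDDU: M=152.0530, payoff=38.8070, prob=0.000729
UUUDDU: M=209.7947, payoff=0.0000, prob=0.006561
DDDUDU: M=127.9800, payoff=10.3381, prob=0.000081
UDDUDU: M=176.5800, payoff=38.8070, prob=0.000729
DUDUDU: M=139.4982, payoff=38.8070, prob=0.000729
UUDUDU: M=192.4722, payoff=0.0000, prob=0.006561
DDUUDU: M=127.9800, payoff=38.8070, prob=0.000729
UDUUDU: M=176.5800, payoff=78.0868, prob=0.006561
DUUUDU: M=165.7378, payoff=78.0868, prob=0.006561
UUUUDU: M=228.6762, payoff=0.0000, prob=0.059049
DDDDUU: M=127.9800, payoff=10.3381, prob=0.000081
UDDDUU: M=176.5800, payoff=38.8070, prob=0.000729
DUDDUU: M=139.4982, payoff=38.8070, prob=0.000729
UUDDUU: M=192.4722, payoff=0.0000, prob=0.006561
DDUDUU: M=127.9800, payoff=38.8070, prob=0.000729
UDUDUU: M=176.5800, payoff=78.0868, prob=0.006561
DUUDUU: M=152.0530, payoff=78.0868, prob=0.006561
UUUDUU: M=209.7947, payoff=0.0000, prob=0.059049
DDDUUU: M=127.9800, payoff=38.8070, prob=0.000729
UDDUUU: M=176.5800, payoff=78.0868, prob=0.006561
DUDUUU: M=142.7168, payoff=78.0868, prob=0.006561
UUDUUU: M=196.9131, payoff=0.0000, prob=0.059049
DDUUUU: M=142.7168, payoff=78.0868, prob=0.006561
UDUUUU: M=196.9131, payoff=0.0000, prob=0.059049
DUUUUU: M=196.9131, payoff=0.0000, prob=0.059049
UUUUUU: M=271.6902, payoff=0.0000, prob=0.531441
Price = Σ prob·payoff / R^6 = 5.075317 / 1.418519 = 3.5779

price = 3.5779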